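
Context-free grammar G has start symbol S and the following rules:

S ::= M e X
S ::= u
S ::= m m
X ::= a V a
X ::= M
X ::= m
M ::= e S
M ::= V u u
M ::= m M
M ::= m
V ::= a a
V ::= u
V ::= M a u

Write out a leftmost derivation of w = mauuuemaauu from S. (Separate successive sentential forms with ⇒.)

S ⇒ MeX ⇒ VuueX ⇒ MauuueX ⇒ mauuueX ⇒ mauuueM ⇒ mauuuemM ⇒ mauuuemVuu ⇒ mauuuemaauu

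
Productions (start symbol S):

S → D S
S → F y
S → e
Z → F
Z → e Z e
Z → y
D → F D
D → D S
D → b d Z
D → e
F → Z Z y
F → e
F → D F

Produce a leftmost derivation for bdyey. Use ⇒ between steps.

S ⇒ Fy ⇒ DFy ⇒ bdZFy ⇒ bdyFy ⇒ bdyey

S ⇒ Fy   [S → F y]
Fy ⇒ DFy   [F → D F]
DFy ⇒ bdZFy   [D → b d Z]
bdZFy ⇒ bdyFy   [Z → y]
bdyFy ⇒ bdyey   [F → e]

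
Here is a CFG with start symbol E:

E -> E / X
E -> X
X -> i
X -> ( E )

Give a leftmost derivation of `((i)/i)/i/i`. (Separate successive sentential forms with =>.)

E => E/X => E/X/X => X/X/X => (E)/X/X => (E/X)/X/X => (X/X)/X/X => ((E)/X)/X/X => ((X)/X)/X/X => ((i)/X)/X/X => ((i)/i)/X/X => ((i)/i)/i/X => ((i)/i)/i/i

E => E/X   [E -> E / X]
E/X => E/X/X   [E -> E / X]
E/X/X => X/X/X   [E -> X]
X/X/X => (E)/X/X   [X -> ( E )]
(E)/X/X => (E/X)/X/X   [E -> E / X]
(E/X)/X/X => (X/X)/X/X   [E -> X]
(X/X)/X/X => ((E)/X)/X/X   [X -> ( E )]
((E)/X)/X/X => ((X)/X)/X/X   [E -> X]
((X)/X)/X/X => ((i)/X)/X/X   [X -> i]
((i)/X)/X/X => ((i)/i)/X/X   [X -> i]
((i)/i)/X/X => ((i)/i)/i/X   [X -> i]
((i)/i)/i/X => ((i)/i)/i/i   [X -> i]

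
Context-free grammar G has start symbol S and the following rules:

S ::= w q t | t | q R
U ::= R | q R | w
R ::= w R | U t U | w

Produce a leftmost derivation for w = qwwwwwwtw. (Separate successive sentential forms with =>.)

S => qR   [S ::= q R]
qR => qwR   [R ::= w R]
qwR => qwwR   [R ::= w R]
qwwR => qwwUtU   [R ::= U t U]
qwwUtU => qwwRtU   [U ::= R]
qwwRtU => qwwwRtU   [R ::= w R]
qwwwRtU => qwwwwRtU   [R ::= w R]
qwwwwRtU => qwwwwwRtU   [R ::= w R]
qwwwwwRtU => qwwwwwwtU   [R ::= w]
qwwwwwwtU => qwwwwwwtw   [U ::= w]

S => qR => qwR => qwwR => qwwUtU => qwwRtU => qwwwRtU => qwwwwRtU => qwwwwwRtU => qwwwwwwtU => qwwwwwwtw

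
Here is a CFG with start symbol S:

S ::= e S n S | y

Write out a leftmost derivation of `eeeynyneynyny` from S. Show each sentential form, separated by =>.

S => eSnS   [S ::= e S n S]
eSnS => eeSnSnS   [S ::= e S n S]
eeSnSnS => eeeSnSnSnS   [S ::= e S n S]
eeeSnSnSnS => eeeynSnSnS   [S ::= y]
eeeynSnSnS => eeeynynSnS   [S ::= y]
eeeynynSnS => eeeynyneSnSnS   [S ::= e S n S]
eeeynyneSnSnS => eeeynyneynSnS   [S ::= y]
eeeynyneynSnS => eeeynyneynynS   [S ::= y]
eeeynyneynynS => eeeynyneynyny   [S ::= y]

S => eSnS => eeSnSnS => eeeSnSnSnS => eeeynSnSnS => eeeynynSnS => eeeynyneSnSnS => eeeynyneynSnS => eeeynyneynynS => eeeynyneynyny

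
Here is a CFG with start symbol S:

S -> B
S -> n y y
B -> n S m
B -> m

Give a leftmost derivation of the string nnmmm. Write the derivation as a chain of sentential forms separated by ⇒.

S ⇒ B ⇒ nSm ⇒ nBm ⇒ nnSmm ⇒ nnBmm ⇒ nnmmm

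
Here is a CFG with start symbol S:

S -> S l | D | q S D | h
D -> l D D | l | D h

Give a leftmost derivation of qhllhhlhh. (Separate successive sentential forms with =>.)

S => qSD   [S -> q S D]
qSD => qhD   [S -> h]
qhD => qhDh   [D -> D h]
qhDh => qhDhh   [D -> D h]
qhDhh => qhlDDhh   [D -> l D D]
qhlDDhh => qhlDhDhh   [D -> D h]
qhlDhDhh => qhlDhhDhh   [D -> D h]
qhlDhhDhh => qhllhhDhh   [D -> l]
qhllhhDhh => qhllhhlhh   [D -> l]

S => qSD => qhD => qhDh => qhDhh => qhlDDhh => qhlDhDhh => qhlDhhDhh => qhllhhDhh => qhllhhlhh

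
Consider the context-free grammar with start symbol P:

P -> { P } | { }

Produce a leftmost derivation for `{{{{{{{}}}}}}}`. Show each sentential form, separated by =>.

P=>{P}=>{{P}}=>{{{P}}}=>{{{{P}}}}=>{{{{{P}}}}}=>{{{{{{P}}}}}}=>{{{{{{{}}}}}}}

P => {P}   [P -> { P }]
{P} => {{P}}   [P -> { P }]
{{P}} => {{{P}}}   [P -> { P }]
{{{P}}} => {{{{P}}}}   [P -> { P }]
{{{{P}}}} => {{{{{P}}}}}   [P -> { P }]
{{{{{P}}}}} => {{{{{{P}}}}}}   [P -> { P }]
{{{{{{P}}}}}} => {{{{{{{}}}}}}}   [P -> { }]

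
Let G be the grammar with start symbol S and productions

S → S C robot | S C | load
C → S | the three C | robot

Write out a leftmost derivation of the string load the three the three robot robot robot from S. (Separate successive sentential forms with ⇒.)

S ⇒ S C ⇒ S C C ⇒ S C C C ⇒ load C C C ⇒ load the three C C C ⇒ load the three the three C C C ⇒ load the three the three robot C C ⇒ load the three the three robot robot C ⇒ load the three the three robot robot robot

S ⇒ S C   [S → S C]
S C ⇒ S C C   [S → S C]
S C C ⇒ S C C C   [S → S C]
S C C C ⇒ load C C C   [S → load]
load C C C ⇒ load the three C C C   [C → the three C]
load the three C C C ⇒ load the three the three C C C   [C → the three C]
load the three the three C C C ⇒ load the three the three robot C C   [C → robot]
load the three the three robot C C ⇒ load the three the three robot robot C   [C → robot]
load the three the three robot robot C ⇒ load the three the three robot robot robot   [C → robot]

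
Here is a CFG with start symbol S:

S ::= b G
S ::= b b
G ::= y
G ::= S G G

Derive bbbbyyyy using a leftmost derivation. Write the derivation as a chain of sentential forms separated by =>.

S => bG   [S ::= b G]
bG => bSGG   [G ::= S G G]
bSGG => bbbGG   [S ::= b b]
bbbGG => bbbSGGG   [G ::= S G G]
bbbSGGG => bbbbGGGG   [S ::= b G]
bbbbGGGG => bbbbyGGG   [G ::= y]
bbbbyGGG => bbbbyyGG   [G ::= y]
bbbbyyGG => bbbbyyyG   [G ::= y]
bbbbyyyG => bbbbyyyy   [G ::= y]

S => bG => bSGG => bbbGG => bbbSGGG => bbbbGGGG => bbbbyGGG => bbbbyyGG => bbbbyyyG => bbbbyyyy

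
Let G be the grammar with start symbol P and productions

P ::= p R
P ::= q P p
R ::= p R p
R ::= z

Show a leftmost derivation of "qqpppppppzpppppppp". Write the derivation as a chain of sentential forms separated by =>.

P=>qPp=>qqPpp=>qqpRpp=>qqppRppp=>qqpppRpppp=>qqppppRppppp=>qqpppppRpppppp=>qqppppppRppppppp=>qqpppppppRpppppppp=>qqpppppppzpppppppp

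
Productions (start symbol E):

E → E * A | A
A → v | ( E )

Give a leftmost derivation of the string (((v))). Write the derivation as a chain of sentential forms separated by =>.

E=>A=>(E)=>(A)=>((E))=>((A))=>(((E)))=>(((A)))=>(((v)))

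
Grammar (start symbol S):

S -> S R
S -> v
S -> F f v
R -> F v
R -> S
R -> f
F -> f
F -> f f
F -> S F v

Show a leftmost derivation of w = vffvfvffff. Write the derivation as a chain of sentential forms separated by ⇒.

S ⇒ SR   [S -> S R]
SR ⇒ SRR   [S -> S R]
SRR ⇒ SRRR   [S -> S R]
SRRR ⇒ SRRRR   [S -> S R]
SRRRR ⇒ FfvRRRR   [S -> F f v]
FfvRRRR ⇒ SFvfvRRRR   [F -> S F v]
SFvfvRRRR ⇒ SRFvfvRRRR   [S -> S R]
SRFvfvRRRR ⇒ vRFvfvRRRR   [S -> v]
vRFvfvRRRR ⇒ vfFvfvRRRR   [R -> f]
vfFvfvRRRR ⇒ vffvfvRRRR   [F -> f]
vffvfvRRRR ⇒ vffvfvfRRR   [R -> f]
vffvfvfRRR ⇒ vffvfvffRR   [R -> f]
vffvfvffRR ⇒ vffvfvfffR   [R -> f]
vffvfvfffR ⇒ vffvfvffff   [R -> f]

S ⇒ SR ⇒ SRR ⇒ SRRR ⇒ SRRRR ⇒ FfvRRRR ⇒ SFvfvRRRR ⇒ SRFvfvRRRR ⇒ vRFvfvRRRR ⇒ vfFvfvRRRR ⇒ vffvfvRRRR ⇒ vffvfvfRRR ⇒ vffvfvffRR ⇒ vffvfvfffR ⇒ vffvfvffff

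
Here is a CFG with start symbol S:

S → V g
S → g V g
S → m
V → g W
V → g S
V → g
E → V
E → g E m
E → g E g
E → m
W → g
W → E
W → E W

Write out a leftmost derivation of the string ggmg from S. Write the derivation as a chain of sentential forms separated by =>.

S => gVg   [S → g V g]
gVg => ggSg   [V → g S]
ggSg => ggmg   [S → m]

S => gVg => ggSg => ggmg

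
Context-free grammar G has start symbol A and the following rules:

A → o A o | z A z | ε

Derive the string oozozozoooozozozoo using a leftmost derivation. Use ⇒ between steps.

A ⇒ oAo ⇒ ooAoo ⇒ oozAzoo ⇒ oozoAozoo ⇒ oozozAzozoo ⇒ oozozoAozozoo ⇒ oozozozAzozozoo ⇒ oozozozoAozozozoo ⇒ oozozozooAoozozozoo ⇒ oozozozoooozozozoo

A ⇒ oAo   [A → o A o]
oAo ⇒ ooAoo   [A → o A o]
ooAoo ⇒ oozAzoo   [A → z A z]
oozAzoo ⇒ oozoAozoo   [A → o A o]
oozoAozoo ⇒ oozozAzozoo   [A → z A z]
oozozAzozoo ⇒ oozozoAozozoo   [A → o A o]
oozozoAozozoo ⇒ oozozozAzozozoo   [A → z A z]
oozozozAzozozoo ⇒ oozozozoAozozozoo   [A → o A o]
oozozozoAozozozoo ⇒ oozozozooAoozozozoo   [A → o A o]
oozozozooAoozozozoo ⇒ oozozozoooozozozoo   [A → ε]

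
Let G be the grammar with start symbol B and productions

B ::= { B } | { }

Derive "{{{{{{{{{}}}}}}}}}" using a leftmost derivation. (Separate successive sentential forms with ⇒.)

B ⇒ {B} ⇒ {{B}} ⇒ {{{B}}} ⇒ {{{{B}}}} ⇒ {{{{{B}}}}} ⇒ {{{{{{B}}}}}} ⇒ {{{{{{{B}}}}}}} ⇒ {{{{{{{{B}}}}}}}} ⇒ {{{{{{{{{}}}}}}}}}

B ⇒ {B}   [B ::= { B }]
{B} ⇒ {{B}}   [B ::= { B }]
{{B}} ⇒ {{{B}}}   [B ::= { B }]
{{{B}}} ⇒ {{{{B}}}}   [B ::= { B }]
{{{{B}}}} ⇒ {{{{{B}}}}}   [B ::= { B }]
{{{{{B}}}}} ⇒ {{{{{{B}}}}}}   [B ::= { B }]
{{{{{{B}}}}}} ⇒ {{{{{{{B}}}}}}}   [B ::= { B }]
{{{{{{{B}}}}}}} ⇒ {{{{{{{{B}}}}}}}}   [B ::= { B }]
{{{{{{{{B}}}}}}}} ⇒ {{{{{{{{{}}}}}}}}}   [B ::= { }]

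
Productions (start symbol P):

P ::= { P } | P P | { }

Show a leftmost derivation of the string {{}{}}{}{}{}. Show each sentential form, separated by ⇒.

P ⇒ PP ⇒ PPP ⇒ PPPP ⇒ {P}PPP ⇒ {PP}PPP ⇒ {{}P}PPP ⇒ {{}{}}PPP ⇒ {{}{}}{}PP ⇒ {{}{}}{}{}P ⇒ {{}{}}{}{}{}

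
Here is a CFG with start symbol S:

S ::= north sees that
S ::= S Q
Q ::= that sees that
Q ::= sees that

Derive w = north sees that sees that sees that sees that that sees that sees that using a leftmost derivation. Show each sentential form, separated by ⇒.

S ⇒ S Q ⇒ S Q Q ⇒ S Q Q Q ⇒ S Q Q Q Q ⇒ S Q Q Q Q Q ⇒ north sees that Q Q Q Q Q ⇒ north sees that sees that Q Q Q Q ⇒ north sees that sees that sees that Q Q Q ⇒ north sees that sees that sees that sees that Q Q ⇒ north sees that sees that sees that sees that that sees that Q ⇒ north sees that sees that sees that sees that that sees that sees that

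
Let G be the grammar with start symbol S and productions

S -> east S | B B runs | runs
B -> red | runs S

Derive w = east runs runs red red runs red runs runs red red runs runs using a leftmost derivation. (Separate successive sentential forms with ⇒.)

S ⇒ east S ⇒ east B B runs ⇒ east runs S B runs ⇒ east runs B B runs B runs ⇒ east runs runs S B runs B runs ⇒ east runs runs B B runs B runs B runs ⇒ east runs runs red B runs B runs B runs ⇒ east runs runs red red runs B runs B runs ⇒ east runs runs red red runs red runs B runs ⇒ east runs runs red red runs red runs runs S runs ⇒ east runs runs red red runs red runs runs B B runs runs ⇒ east runs runs red red runs red runs runs red B runs runs ⇒ east runs runs red red runs red runs runs red red runs runs

S ⇒ east S   [S -> east S]
east S ⇒ east B B runs   [S -> B B runs]
east B B runs ⇒ east runs S B runs   [B -> runs S]
east runs S B runs ⇒ east runs B B runs B runs   [S -> B B runs]
east runs B B runs B runs ⇒ east runs runs S B runs B runs   [B -> runs S]
east runs runs S B runs B runs ⇒ east runs runs B B runs B runs B runs   [S -> B B runs]
east runs runs B B runs B runs B runs ⇒ east runs runs red B runs B runs B runs   [B -> red]
east runs runs red B runs B runs B runs ⇒ east runs runs red red runs B runs B runs   [B -> red]
east runs runs red red runs B runs B runs ⇒ east runs runs red red runs red runs B runs   [B -> red]
east runs runs red red runs red runs B runs ⇒ east runs runs red red runs red runs runs S runs   [B -> runs S]
east runs runs red red runs red runs runs S runs ⇒ east runs runs red red runs red runs runs B B runs runs   [S -> B B runs]
east runs runs red red runs red runs runs B B runs runs ⇒ east runs runs red red runs red runs runs red B runs runs   [B -> red]
east runs runs red red runs red runs runs red B runs runs ⇒ east runs runs red red runs red runs runs red red runs runs   [B -> red]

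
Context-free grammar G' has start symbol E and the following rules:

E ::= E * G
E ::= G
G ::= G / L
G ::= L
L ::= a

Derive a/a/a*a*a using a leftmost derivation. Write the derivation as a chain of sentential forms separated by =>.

E => E*G   [E ::= E * G]
E*G => E*G*G   [E ::= E * G]
E*G*G => G*G*G   [E ::= G]
G*G*G => G/L*G*G   [G ::= G / L]
G/L*G*G => G/L/L*G*G   [G ::= G / L]
G/L/L*G*G => L/L/L*G*G   [G ::= L]
L/L/L*G*G => a/L/L*G*G   [L ::= a]
a/L/L*G*G => a/a/L*G*G   [L ::= a]
a/a/L*G*G => a/a/a*G*G   [L ::= a]
a/a/a*G*G => a/a/a*L*G   [G ::= L]
a/a/a*L*G => a/a/a*a*G   [L ::= a]
a/a/a*a*G => a/a/a*a*L   [G ::= L]
a/a/a*a*L => a/a/a*a*a   [L ::= a]

E => E*G => E*G*G => G*G*G => G/L*G*G => G/L/L*G*G => L/L/L*G*G => a/L/L*G*G => a/a/L*G*G => a/a/a*G*G => a/a/a*L*G => a/a/a*a*G => a/a/a*a*L => a/a/a*a*a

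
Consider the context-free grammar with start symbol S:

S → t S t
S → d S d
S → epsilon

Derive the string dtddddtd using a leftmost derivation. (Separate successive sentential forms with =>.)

S => dSd => dtStd => dtdSdtd => dtddSddtd => dtddddtd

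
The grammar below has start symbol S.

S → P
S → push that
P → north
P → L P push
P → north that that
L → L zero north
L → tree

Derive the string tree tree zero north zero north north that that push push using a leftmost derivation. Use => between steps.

S => P   [S → P]
P => L P push   [P → L P push]
L P push => tree P push   [L → tree]
tree P push => tree L P push push   [P → L P push]
tree L P push push => tree L zero north P push push   [L → L zero north]
tree L zero north P push push => tree L zero north zero north P push push   [L → L zero north]
tree L zero north zero north P push push => tree tree zero north zero north P push push   [L → tree]
tree tree zero north zero north P push push => tree tree zero north zero north north that that push push   [P → north that that]

S => P => L P push => tree P push => tree L P push push => tree L zero north P push push => tree L zero north zero north P push push => tree tree zero north zero north P push push => tree tree zero north zero north north that that push push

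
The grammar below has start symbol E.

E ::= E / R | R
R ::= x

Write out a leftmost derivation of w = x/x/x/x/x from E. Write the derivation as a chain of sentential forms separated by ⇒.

E ⇒ E/R ⇒ E/R/R ⇒ E/R/R/R ⇒ E/R/R/R/R ⇒ R/R/R/R/R ⇒ x/R/R/R/R ⇒ x/x/R/R/R ⇒ x/x/x/R/R ⇒ x/x/x/x/R ⇒ x/x/x/x/x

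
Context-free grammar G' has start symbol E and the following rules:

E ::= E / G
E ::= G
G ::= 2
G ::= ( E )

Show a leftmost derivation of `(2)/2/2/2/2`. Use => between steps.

E => E/G => E/G/G => E/G/G/G => E/G/G/G/G => G/G/G/G/G => (E)/G/G/G/G => (G)/G/G/G/G => (2)/G/G/G/G => (2)/2/G/G/G => (2)/2/2/G/G => (2)/2/2/2/G => (2)/2/2/2/2

E => E/G   [E ::= E / G]
E/G => E/G/G   [E ::= E / G]
E/G/G => E/G/G/G   [E ::= E / G]
E/G/G/G => E/G/G/G/G   [E ::= E / G]
E/G/G/G/G => G/G/G/G/G   [E ::= G]
G/G/G/G/G => (E)/G/G/G/G   [G ::= ( E )]
(E)/G/G/G/G => (G)/G/G/G/G   [E ::= G]
(G)/G/G/G/G => (2)/G/G/G/G   [G ::= 2]
(2)/G/G/G/G => (2)/2/G/G/G   [G ::= 2]
(2)/2/G/G/G => (2)/2/2/G/G   [G ::= 2]
(2)/2/2/G/G => (2)/2/2/2/G   [G ::= 2]
(2)/2/2/2/G => (2)/2/2/2/2   [G ::= 2]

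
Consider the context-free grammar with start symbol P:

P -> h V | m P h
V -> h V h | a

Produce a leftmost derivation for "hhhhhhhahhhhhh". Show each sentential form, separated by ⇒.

P ⇒ hV ⇒ hhVh ⇒ hhhVhh ⇒ hhhhVhhh ⇒ hhhhhVhhhh ⇒ hhhhhhVhhhhh ⇒ hhhhhhhVhhhhhh ⇒ hhhhhhhahhhhhh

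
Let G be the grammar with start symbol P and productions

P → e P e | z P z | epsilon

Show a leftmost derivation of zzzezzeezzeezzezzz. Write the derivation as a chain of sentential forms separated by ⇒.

P ⇒ zPz   [P → z P z]
zPz ⇒ zzPzz   [P → z P z]
zzPzz ⇒ zzzPzzz   [P → z P z]
zzzPzzz ⇒ zzzePezzz   [P → e P e]
zzzePezzz ⇒ zzzezPzezzz   [P → z P z]
zzzezPzezzz ⇒ zzzezzPzzezzz   [P → z P z]
zzzezzPzzezzz ⇒ zzzezzePezzezzz   [P → e P e]
zzzezzePezzezzz ⇒ zzzezzeePeezzezzz   [P → e P e]
zzzezzeePeezzezzz ⇒ zzzezzeezPzeezzezzz   [P → z P z]
zzzezzeezPzeezzezzz ⇒ zzzezzeezzeezzezzz   [P → epsilon]

P ⇒ zPz ⇒ zzPzz ⇒ zzzPzzz ⇒ zzzePezzz ⇒ zzzezPzezzz ⇒ zzzezzPzzezzz ⇒ zzzezzePezzezzz ⇒ zzzezzeePeezzezzz ⇒ zzzezzeezPzeezzezzz ⇒ zzzezzeezzeezzezzz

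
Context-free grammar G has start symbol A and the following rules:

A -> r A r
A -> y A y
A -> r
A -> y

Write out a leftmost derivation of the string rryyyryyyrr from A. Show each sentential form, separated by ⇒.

A ⇒ rAr   [A -> r A r]
rAr ⇒ rrArr   [A -> r A r]
rrArr ⇒ rryAyrr   [A -> y A y]
rryAyrr ⇒ rryyAyyrr   [A -> y A y]
rryyAyyrr ⇒ rryyyAyyyrr   [A -> y A y]
rryyyAyyyrr ⇒ rryyyryyyrr   [A -> r]

A ⇒ rAr ⇒ rrArr ⇒ rryAyrr ⇒ rryyAyyrr ⇒ rryyyAyyyrr ⇒ rryyyryyyrr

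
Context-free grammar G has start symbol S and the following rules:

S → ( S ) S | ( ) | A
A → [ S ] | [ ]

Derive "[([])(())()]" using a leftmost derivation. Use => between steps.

S=>A=>[S]=>[(S)S]=>[(A)S]=>[([])S]=>[([])(S)S]=>[([])(())S]=>[([])(())()]

S => A   [S → A]
A => [S]   [A → [ S ]]
[S] => [(S)S]   [S → ( S ) S]
[(S)S] => [(A)S]   [S → A]
[(A)S] => [([])S]   [A → [ ]]
[([])S] => [([])(S)S]   [S → ( S ) S]
[([])(S)S] => [([])(())S]   [S → ( )]
[([])(())S] => [([])(())()]   [S → ( )]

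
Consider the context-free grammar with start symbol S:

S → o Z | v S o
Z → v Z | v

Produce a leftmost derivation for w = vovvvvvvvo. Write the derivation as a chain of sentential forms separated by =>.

S=>vSo=>voZo=>vovZo=>vovvZo=>vovvvZo=>vovvvvZo=>vovvvvvZo=>vovvvvvvZo=>vovvvvvvvo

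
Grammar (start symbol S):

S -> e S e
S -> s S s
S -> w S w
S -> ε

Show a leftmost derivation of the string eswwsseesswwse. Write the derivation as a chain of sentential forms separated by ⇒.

S ⇒ eSe ⇒ esSse ⇒ eswSwse ⇒ eswwSwwse ⇒ eswwsSswwse ⇒ eswwssSsswwse ⇒ eswwsseSesswwse ⇒ eswwsseesswwse

S ⇒ eSe   [S -> e S e]
eSe ⇒ esSse   [S -> s S s]
esSse ⇒ eswSwse   [S -> w S w]
eswSwse ⇒ eswwSwwse   [S -> w S w]
eswwSwwse ⇒ eswwsSswwse   [S -> s S s]
eswwsSswwse ⇒ eswwssSsswwse   [S -> s S s]
eswwssSsswwse ⇒ eswwsseSesswwse   [S -> e S e]
eswwsseSesswwse ⇒ eswwsseesswwse   [S -> ε]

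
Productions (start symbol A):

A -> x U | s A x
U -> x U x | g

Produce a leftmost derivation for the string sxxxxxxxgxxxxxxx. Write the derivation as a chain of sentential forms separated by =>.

A => sAx   [A -> s A x]
sAx => sxUx   [A -> x U]
sxUx => sxxUxx   [U -> x U x]
sxxUxx => sxxxUxxx   [U -> x U x]
sxxxUxxx => sxxxxUxxxx   [U -> x U x]
sxxxxUxxxx => sxxxxxUxxxxx   [U -> x U x]
sxxxxxUxxxxx => sxxxxxxUxxxxxx   [U -> x U x]
sxxxxxxUxxxxxx => sxxxxxxxUxxxxxxx   [U -> x U x]
sxxxxxxxUxxxxxxx => sxxxxxxxgxxxxxxx   [U -> g]

A=>sAx=>sxUx=>sxxUxx=>sxxxUxxx=>sxxxxUxxxx=>sxxxxxUxxxxx=>sxxxxxxUxxxxxx=>sxxxxxxxUxxxxxxx=>sxxxxxxxgxxxxxxx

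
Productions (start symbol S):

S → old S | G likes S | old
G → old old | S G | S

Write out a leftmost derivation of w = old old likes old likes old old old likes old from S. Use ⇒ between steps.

S ⇒ G likes S   [S → G likes S]
G likes S ⇒ S G likes S   [G → S G]
S G likes S ⇒ G likes S G likes S   [S → G likes S]
G likes S G likes S ⇒ S likes S G likes S   [G → S]
S likes S G likes S ⇒ G likes S likes S G likes S   [S → G likes S]
G likes S likes S G likes S ⇒ old old likes S likes S G likes S   [G → old old]
old old likes S likes S G likes S ⇒ old old likes old likes S G likes S   [S → old]
old old likes old likes S G likes S ⇒ old old likes old likes old G likes S   [S → old]
old old likes old likes old G likes S ⇒ old old likes old likes old old old likes S   [G → old old]
old old likes old likes old old old likes S ⇒ old old likes old likes old old old likes old   [S → old]

S ⇒ G likes S ⇒ S G likes S ⇒ G likes S G likes S ⇒ S likes S G likes S ⇒ G likes S likes S G likes S ⇒ old old likes S likes S G likes S ⇒ old old likes old likes S G likes S ⇒ old old likes old likes old G likes S ⇒ old old likes old likes old old old likes S ⇒ old old likes old likes old old old likes old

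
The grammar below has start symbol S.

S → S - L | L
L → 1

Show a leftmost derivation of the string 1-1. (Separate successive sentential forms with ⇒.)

S⇒S-L⇒L-L⇒1-L⇒1-1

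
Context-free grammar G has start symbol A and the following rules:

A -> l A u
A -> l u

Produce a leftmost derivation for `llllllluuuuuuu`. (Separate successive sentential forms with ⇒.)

A ⇒ lAu   [A -> l A u]
lAu ⇒ llAuu   [A -> l A u]
llAuu ⇒ lllAuuu   [A -> l A u]
lllAuuu ⇒ llllAuuuu   [A -> l A u]
llllAuuuu ⇒ lllllAuuuuu   [A -> l A u]
lllllAuuuuu ⇒ llllllAuuuuuu   [A -> l A u]
llllllAuuuuuu ⇒ llllllluuuuuuu   [A -> l u]

A⇒lAu⇒llAuu⇒lllAuuu⇒llllAuuuu⇒lllllAuuuuu⇒llllllAuuuuuu⇒llllllluuuuuuu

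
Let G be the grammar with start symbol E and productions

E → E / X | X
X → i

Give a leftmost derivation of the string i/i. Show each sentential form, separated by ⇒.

E⇒E/X⇒X/X⇒i/X⇒i/i

E ⇒ E/X   [E → E / X]
E/X ⇒ X/X   [E → X]
X/X ⇒ i/X   [X → i]
i/X ⇒ i/i   [X → i]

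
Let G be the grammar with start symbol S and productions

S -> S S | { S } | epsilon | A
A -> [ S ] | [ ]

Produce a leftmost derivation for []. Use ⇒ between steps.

S⇒SS⇒AS⇒[S]S⇒[]S⇒[]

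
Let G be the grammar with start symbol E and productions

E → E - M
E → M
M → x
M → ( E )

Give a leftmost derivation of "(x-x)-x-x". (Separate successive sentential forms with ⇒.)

E ⇒ E-M ⇒ E-M-M ⇒ M-M-M ⇒ (E)-M-M ⇒ (E-M)-M-M ⇒ (M-M)-M-M ⇒ (x-M)-M-M ⇒ (x-x)-M-M ⇒ (x-x)-x-M ⇒ (x-x)-x-x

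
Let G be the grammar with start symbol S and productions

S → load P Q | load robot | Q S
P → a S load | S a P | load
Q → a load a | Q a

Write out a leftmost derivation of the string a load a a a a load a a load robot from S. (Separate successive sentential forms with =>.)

S => Q S => Q a S => Q a a S => a load a a a S => a load a a a Q S => a load a a a Q a S => a load a a a a load a a S => a load a a a a load a a load robot

S => Q S   [S → Q S]
Q S => Q a S   [Q → Q a]
Q a S => Q a a S   [Q → Q a]
Q a a S => a load a a a S   [Q → a load a]
a load a a a S => a load a a a Q S   [S → Q S]
a load a a a Q S => a load a a a Q a S   [Q → Q a]
a load a a a Q a S => a load a a a a load a a S   [Q → a load a]
a load a a a a load a a S => a load a a a a load a a load robot   [S → load robot]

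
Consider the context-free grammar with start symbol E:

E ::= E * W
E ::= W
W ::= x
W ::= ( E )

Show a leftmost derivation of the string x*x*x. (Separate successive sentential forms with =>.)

E => E*W   [E ::= E * W]
E*W => E*W*W   [E ::= E * W]
E*W*W => W*W*W   [E ::= W]
W*W*W => x*W*W   [W ::= x]
x*W*W => x*x*W   [W ::= x]
x*x*W => x*x*x   [W ::= x]

E => E*W => E*W*W => W*W*W => x*W*W => x*x*W => x*x*x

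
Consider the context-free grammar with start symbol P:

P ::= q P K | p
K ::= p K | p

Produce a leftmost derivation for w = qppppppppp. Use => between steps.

P => qPK => qpK => qppK => qpppK => qppppK => qpppppK => qppppppK => qpppppppK => qppppppppK => qppppppppp

P => qPK   [P ::= q P K]
qPK => qpK   [P ::= p]
qpK => qppK   [K ::= p K]
qppK => qpppK   [K ::= p K]
qpppK => qppppK   [K ::= p K]
qppppK => qpppppK   [K ::= p K]
qpppppK => qppppppK   [K ::= p K]
qppppppK => qpppppppK   [K ::= p K]
qpppppppK => qppppppppK   [K ::= p K]
qppppppppK => qppppppppp   [K ::= p]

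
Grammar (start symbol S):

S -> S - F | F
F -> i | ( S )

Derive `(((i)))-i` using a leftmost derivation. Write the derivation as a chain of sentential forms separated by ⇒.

S ⇒ S-F   [S -> S - F]
S-F ⇒ F-F   [S -> F]
F-F ⇒ (S)-F   [F -> ( S )]
(S)-F ⇒ (F)-F   [S -> F]
(F)-F ⇒ ((S))-F   [F -> ( S )]
((S))-F ⇒ ((F))-F   [S -> F]
((F))-F ⇒ (((S)))-F   [F -> ( S )]
(((S)))-F ⇒ (((F)))-F   [S -> F]
(((F)))-F ⇒ (((i)))-F   [F -> i]
(((i)))-F ⇒ (((i)))-i   [F -> i]

S⇒S-F⇒F-F⇒(S)-F⇒(F)-F⇒((S))-F⇒((F))-F⇒(((S)))-F⇒(((F)))-F⇒(((i)))-F⇒(((i)))-i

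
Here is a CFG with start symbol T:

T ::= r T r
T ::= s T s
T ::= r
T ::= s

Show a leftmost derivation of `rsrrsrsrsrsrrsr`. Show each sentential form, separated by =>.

T => rTr => rsTsr => rsrTrsr => rsrrTrrsr => rsrrsTsrrsr => rsrrsrTrsrrsr => rsrrsrsTsrsrrsr => rsrrsrsrsrsrrsr

T => rTr   [T ::= r T r]
rTr => rsTsr   [T ::= s T s]
rsTsr => rsrTrsr   [T ::= r T r]
rsrTrsr => rsrrTrrsr   [T ::= r T r]
rsrrTrrsr => rsrrsTsrrsr   [T ::= s T s]
rsrrsTsrrsr => rsrrsrTrsrrsr   [T ::= r T r]
rsrrsrTrsrrsr => rsrrsrsTsrsrrsr   [T ::= s T s]
rsrrsrsTsrsrrsr => rsrrsrsrsrsrrsr   [T ::= r]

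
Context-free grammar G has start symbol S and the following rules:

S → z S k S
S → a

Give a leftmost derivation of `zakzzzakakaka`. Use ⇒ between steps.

S⇒zSkS⇒zakS⇒zakzSkS⇒zakzzSkSkS⇒zakzzzSkSkSkS⇒zakzzzakSkSkS⇒zakzzzakakSkS⇒zakzzzakakakS⇒zakzzzakakaka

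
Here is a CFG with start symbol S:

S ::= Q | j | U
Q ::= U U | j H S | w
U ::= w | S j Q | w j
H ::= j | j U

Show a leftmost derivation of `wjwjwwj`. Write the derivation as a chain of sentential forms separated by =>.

S => Q => UU => SjQU => UjQU => SjQjQU => QjQjQU => wjQjQU => wjwjQU => wjwjwU => wjwjwwj

S => Q   [S ::= Q]
Q => UU   [Q ::= U U]
UU => SjQU   [U ::= S j Q]
SjQU => UjQU   [S ::= U]
UjQU => SjQjQU   [U ::= S j Q]
SjQjQU => QjQjQU   [S ::= Q]
QjQjQU => wjQjQU   [Q ::= w]
wjQjQU => wjwjQU   [Q ::= w]
wjwjQU => wjwjwU   [Q ::= w]
wjwjwU => wjwjwwj   [U ::= w j]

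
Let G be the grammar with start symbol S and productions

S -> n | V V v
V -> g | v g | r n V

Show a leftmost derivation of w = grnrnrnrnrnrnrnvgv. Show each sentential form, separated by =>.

S => VVv   [S -> V V v]
VVv => gVv   [V -> g]
gVv => grnVv   [V -> r n V]
grnVv => grnrnVv   [V -> r n V]
grnrnVv => grnrnrnVv   [V -> r n V]
grnrnrnVv => grnrnrnrnVv   [V -> r n V]
grnrnrnrnVv => grnrnrnrnrnVv   [V -> r n V]
grnrnrnrnrnVv => grnrnrnrnrnrnVv   [V -> r n V]
grnrnrnrnrnrnVv => grnrnrnrnrnrnrnVv   [V -> r n V]
grnrnrnrnrnrnrnVv => grnrnrnrnrnrnrnvgv   [V -> v g]

S => VVv => gVv => grnVv => grnrnVv => grnrnrnVv => grnrnrnrnVv => grnrnrnrnrnVv => grnrnrnrnrnrnVv => grnrnrnrnrnrnrnVv => grnrnrnrnrnrnrnvgv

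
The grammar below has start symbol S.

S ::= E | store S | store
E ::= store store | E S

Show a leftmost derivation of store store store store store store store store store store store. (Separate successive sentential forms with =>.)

S => store S => store store S => store store store S => store store store store S => store store store store store S => store store store store store store S => store store store store store store E => store store store store store store E S => store store store store store store E S S => store store store store store store E S S S => store store store store store store store store S S S => store store store store store store store store store S S => store store store store store store store store store store S => store store store store store store store store store store store

S => store S   [S ::= store S]
store S => store store S   [S ::= store S]
store store S => store store store S   [S ::= store S]
store store store S => store store store store S   [S ::= store S]
store store store store S => store store store store store S   [S ::= store S]
store store store store store S => store store store store store store S   [S ::= store S]
store store store store store store S => store store store store store store E   [S ::= E]
store store store store store store E => store store store store store store E S   [E ::= E S]
store store store store store store E S => store store store store store store E S S   [E ::= E S]
store store store store store store E S S => store store store store store store E S S S   [E ::= E S]
store store store store store store E S S S => store store store store store store store store S S S   [E ::= store store]
store store store store store store store store S S S => store store store store store store store store store S S   [S ::= store]
store store store store store store store store store S S => store store store store store store store store store store S   [S ::= store]
store store store store store store store store store store S => store store store store store store store store store store store   [S ::= store]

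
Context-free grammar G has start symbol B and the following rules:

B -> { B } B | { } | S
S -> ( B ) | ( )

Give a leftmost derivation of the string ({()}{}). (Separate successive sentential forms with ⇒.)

B ⇒ S   [B -> S]
S ⇒ (B)   [S -> ( B )]
(B) ⇒ ({B}B)   [B -> { B } B]
({B}B) ⇒ ({S}B)   [B -> S]
({S}B) ⇒ ({()}B)   [S -> ( )]
({()}B) ⇒ ({()}{})   [B -> { }]

B ⇒ S ⇒ (B) ⇒ ({B}B) ⇒ ({S}B) ⇒ ({()}B) ⇒ ({()}{})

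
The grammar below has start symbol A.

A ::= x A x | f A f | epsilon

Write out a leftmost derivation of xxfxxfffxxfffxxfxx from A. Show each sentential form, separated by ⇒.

A⇒xAx⇒xxAxx⇒xxfAfxx⇒xxfxAxfxx⇒xxfxxAxxfxx⇒xxfxxfAfxxfxx⇒xxfxxffAffxxfxx⇒xxfxxfffAfffxxfxx⇒xxfxxfffxAxfffxxfxx⇒xxfxxfffxxfffxxfxx

A ⇒ xAx   [A ::= x A x]
xAx ⇒ xxAxx   [A ::= x A x]
xxAxx ⇒ xxfAfxx   [A ::= f A f]
xxfAfxx ⇒ xxfxAxfxx   [A ::= x A x]
xxfxAxfxx ⇒ xxfxxAxxfxx   [A ::= x A x]
xxfxxAxxfxx ⇒ xxfxxfAfxxfxx   [A ::= f A f]
xxfxxfAfxxfxx ⇒ xxfxxffAffxxfxx   [A ::= f A f]
xxfxxffAffxxfxx ⇒ xxfxxfffAfffxxfxx   [A ::= f A f]
xxfxxfffAfffxxfxx ⇒ xxfxxfffxAxfffxxfxx   [A ::= x A x]
xxfxxfffxAxfffxxfxx ⇒ xxfxxfffxxfffxxfxx   [A ::= epsilon]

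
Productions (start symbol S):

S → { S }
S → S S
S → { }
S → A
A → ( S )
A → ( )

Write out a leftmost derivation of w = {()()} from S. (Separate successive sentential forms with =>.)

S=>{S}=>{SS}=>{AS}=>{()S}=>{()A}=>{()()}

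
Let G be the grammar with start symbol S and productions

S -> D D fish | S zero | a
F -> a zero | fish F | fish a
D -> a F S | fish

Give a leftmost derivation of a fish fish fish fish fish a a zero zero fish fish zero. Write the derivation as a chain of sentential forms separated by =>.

S => S zero => D D fish zero => a F S D fish zero => a fish F S D fish zero => a fish fish F S D fish zero => a fish fish fish F S D fish zero => a fish fish fish fish F S D fish zero => a fish fish fish fish fish a S D fish zero => a fish fish fish fish fish a S zero D fish zero => a fish fish fish fish fish a S zero zero D fish zero => a fish fish fish fish fish a a zero zero D fish zero => a fish fish fish fish fish a a zero zero fish fish zero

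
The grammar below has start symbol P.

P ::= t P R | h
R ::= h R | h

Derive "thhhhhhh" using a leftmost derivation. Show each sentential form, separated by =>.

P=>tPR=>thR=>thhR=>thhhR=>thhhhR=>thhhhhR=>thhhhhhR=>thhhhhhh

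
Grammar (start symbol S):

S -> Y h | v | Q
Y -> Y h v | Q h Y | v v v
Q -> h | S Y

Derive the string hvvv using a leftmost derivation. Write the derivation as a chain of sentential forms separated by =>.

S => Q => SY => QY => hY => hvvv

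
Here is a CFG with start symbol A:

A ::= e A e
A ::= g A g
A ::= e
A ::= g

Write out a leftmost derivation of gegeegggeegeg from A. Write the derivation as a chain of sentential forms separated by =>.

A=>gAg=>geAeg=>gegAgeg=>gegeAegeg=>gegeeAeegeg=>gegeegAgeegeg=>gegeegggeegeg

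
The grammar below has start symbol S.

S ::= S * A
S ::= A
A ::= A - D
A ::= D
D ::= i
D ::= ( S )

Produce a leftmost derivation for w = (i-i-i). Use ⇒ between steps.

S⇒A⇒D⇒(S)⇒(A)⇒(A-D)⇒(A-D-D)⇒(D-D-D)⇒(i-D-D)⇒(i-i-D)⇒(i-i-i)

S ⇒ A   [S ::= A]
A ⇒ D   [A ::= D]
D ⇒ (S)   [D ::= ( S )]
(S) ⇒ (A)   [S ::= A]
(A) ⇒ (A-D)   [A ::= A - D]
(A-D) ⇒ (A-D-D)   [A ::= A - D]
(A-D-D) ⇒ (D-D-D)   [A ::= D]
(D-D-D) ⇒ (i-D-D)   [D ::= i]
(i-D-D) ⇒ (i-i-D)   [D ::= i]
(i-i-D) ⇒ (i-i-i)   [D ::= i]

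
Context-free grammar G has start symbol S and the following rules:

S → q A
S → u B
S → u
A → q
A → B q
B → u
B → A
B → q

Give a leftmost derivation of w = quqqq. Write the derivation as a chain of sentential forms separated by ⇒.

S⇒qA⇒qBq⇒qAq⇒qBqq⇒qAqq⇒qBqqq⇒quqqq

S ⇒ qA   [S → q A]
qA ⇒ qBq   [A → B q]
qBq ⇒ qAq   [B → A]
qAq ⇒ qBqq   [A → B q]
qBqq ⇒ qAqq   [B → A]
qAqq ⇒ qBqqq   [A → B q]
qBqqq ⇒ quqqq   [B → u]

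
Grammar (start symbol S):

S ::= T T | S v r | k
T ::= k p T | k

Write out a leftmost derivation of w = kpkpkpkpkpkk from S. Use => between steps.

S => TT => kpTT => kpkpTT => kpkpkpTT => kpkpkpkpTT => kpkpkpkpkpTT => kpkpkpkpkpkT => kpkpkpkpkpkk

S => TT   [S ::= T T]
TT => kpTT   [T ::= k p T]
kpTT => kpkpTT   [T ::= k p T]
kpkpTT => kpkpkpTT   [T ::= k p T]
kpkpkpTT => kpkpkpkpTT   [T ::= k p T]
kpkpkpkpTT => kpkpkpkpkpTT   [T ::= k p T]
kpkpkpkpkpTT => kpkpkpkpkpkT   [T ::= k]
kpkpkpkpkpkT => kpkpkpkpkpkk   [T ::= k]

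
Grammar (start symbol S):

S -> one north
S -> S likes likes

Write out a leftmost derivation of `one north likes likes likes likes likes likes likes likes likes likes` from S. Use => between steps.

S => S likes likes   [S -> S likes likes]
S likes likes => S likes likes likes likes   [S -> S likes likes]
S likes likes likes likes => S likes likes likes likes likes likes   [S -> S likes likes]
S likes likes likes likes likes likes => S likes likes likes likes likes likes likes likes   [S -> S likes likes]
S likes likes likes likes likes likes likes likes => S likes likes likes likes likes likes likes likes likes likes   [S -> S likes likes]
S likes likes likes likes likes likes likes likes likes likes => one north likes likes likes likes likes likes likes likes likes likes   [S -> one north]

S => S likes likes => S likes likes likes likes => S likes likes likes likes likes likes => S likes likes likes likes likes likes likes likes => S likes likes likes likes likes likes likes likes likes likes => one north likes likes likes likes likes likes likes likes likes likes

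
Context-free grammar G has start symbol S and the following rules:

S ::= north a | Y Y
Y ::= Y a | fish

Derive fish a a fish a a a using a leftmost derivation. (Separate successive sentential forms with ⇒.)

S ⇒ Y Y   [S ::= Y Y]
Y Y ⇒ Y a Y   [Y ::= Y a]
Y a Y ⇒ Y a a Y   [Y ::= Y a]
Y a a Y ⇒ fish a a Y   [Y ::= fish]
fish a a Y ⇒ fish a a Y a   [Y ::= Y a]
fish a a Y a ⇒ fish a a Y a a   [Y ::= Y a]
fish a a Y a a ⇒ fish a a Y a a a   [Y ::= Y a]
fish a a Y a a a ⇒ fish a a fish a a a   [Y ::= fish]

S ⇒ Y Y ⇒ Y a Y ⇒ Y a a Y ⇒ fish a a Y ⇒ fish a a Y a ⇒ fish a a Y a a ⇒ fish a a Y a a a ⇒ fish a a fish a a a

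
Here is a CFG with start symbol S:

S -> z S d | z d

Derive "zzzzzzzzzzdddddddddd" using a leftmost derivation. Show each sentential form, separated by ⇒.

S ⇒ zSd   [S -> z S d]
zSd ⇒ zzSdd   [S -> z S d]
zzSdd ⇒ zzzSddd   [S -> z S d]
zzzSddd ⇒ zzzzSdddd   [S -> z S d]
zzzzSdddd ⇒ zzzzzSddddd   [S -> z S d]
zzzzzSddddd ⇒ zzzzzzSdddddd   [S -> z S d]
zzzzzzSdddddd ⇒ zzzzzzzSddddddd   [S -> z S d]
zzzzzzzSddddddd ⇒ zzzzzzzzSdddddddd   [S -> z S d]
zzzzzzzzSdddddddd ⇒ zzzzzzzzzSddddddddd   [S -> z S d]
zzzzzzzzzSddddddddd ⇒ zzzzzzzzzzdddddddddd   [S -> z d]

S⇒zSd⇒zzSdd⇒zzzSddd⇒zzzzSdddd⇒zzzzzSddddd⇒zzzzzzSdddddd⇒zzzzzzzSddddddd⇒zzzzzzzzSdddddddd⇒zzzzzzzzzSddddddddd⇒zzzzzzzzzzdddddddddd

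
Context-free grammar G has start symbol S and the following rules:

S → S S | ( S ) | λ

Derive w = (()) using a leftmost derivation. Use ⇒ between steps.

S⇒SS⇒(S)S⇒(SS)S⇒(SSS)S⇒((S)SS)S⇒(()SS)S⇒(()S)S⇒(())S⇒(())

S ⇒ SS   [S → S S]
SS ⇒ (S)S   [S → ( S )]
(S)S ⇒ (SS)S   [S → S S]
(SS)S ⇒ (SSS)S   [S → S S]
(SSS)S ⇒ ((S)SS)S   [S → ( S )]
((S)SS)S ⇒ (()SS)S   [S → λ]
(()SS)S ⇒ (()S)S   [S → λ]
(()S)S ⇒ (())S   [S → λ]
(())S ⇒ (())   [S → λ]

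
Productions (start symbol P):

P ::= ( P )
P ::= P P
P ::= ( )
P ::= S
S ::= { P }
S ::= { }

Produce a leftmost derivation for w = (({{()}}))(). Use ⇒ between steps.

P ⇒ PP ⇒ (P)P ⇒ ((P))P ⇒ ((S))P ⇒ (({P}))P ⇒ (({S}))P ⇒ (({{P}}))P ⇒ (({{()}}))P ⇒ (({{()}}))()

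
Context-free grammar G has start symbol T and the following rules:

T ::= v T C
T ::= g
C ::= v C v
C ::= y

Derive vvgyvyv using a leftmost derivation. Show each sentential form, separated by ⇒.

T ⇒ vTC   [T ::= v T C]
vTC ⇒ vvTCC   [T ::= v T C]
vvTCC ⇒ vvgCC   [T ::= g]
vvgCC ⇒ vvgyC   [C ::= y]
vvgyC ⇒ vvgyvCv   [C ::= v C v]
vvgyvCv ⇒ vvgyvyv   [C ::= y]

T ⇒ vTC ⇒ vvTCC ⇒ vvgCC ⇒ vvgyC ⇒ vvgyvCv ⇒ vvgyvyv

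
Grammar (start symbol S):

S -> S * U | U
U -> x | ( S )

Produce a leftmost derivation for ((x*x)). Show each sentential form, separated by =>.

S=>U=>(S)=>(U)=>((S))=>((S*U))=>((U*U))=>((x*U))=>((x*x))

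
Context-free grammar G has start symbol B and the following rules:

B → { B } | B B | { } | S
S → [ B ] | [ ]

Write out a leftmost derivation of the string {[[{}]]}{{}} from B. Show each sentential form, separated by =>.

B => BB   [B → B B]
BB => {B}B   [B → { B }]
{B}B => {S}B   [B → S]
{S}B => {[B]}B   [S → [ B ]]
{[B]}B => {[S]}B   [B → S]
{[S]}B => {[[B]]}B   [S → [ B ]]
{[[B]]}B => {[[{}]]}B   [B → { }]
{[[{}]]}B => {[[{}]]}{B}   [B → { B }]
{[[{}]]}{B} => {[[{}]]}{{}}   [B → { }]

B => BB => {B}B => {S}B => {[B]}B => {[S]}B => {[[B]]}B => {[[{}]]}B => {[[{}]]}{B} => {[[{}]]}{{}}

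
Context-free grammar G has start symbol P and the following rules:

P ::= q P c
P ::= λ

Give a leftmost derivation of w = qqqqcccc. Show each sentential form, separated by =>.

P => qPc => qqPcc => qqqPccc => qqqqPcccc => qqqqcccc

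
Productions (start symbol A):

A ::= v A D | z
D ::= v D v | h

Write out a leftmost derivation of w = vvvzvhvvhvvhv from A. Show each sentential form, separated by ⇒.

A ⇒ vAD   [A ::= v A D]
vAD ⇒ vvADD   [A ::= v A D]
vvADD ⇒ vvvADDD   [A ::= v A D]
vvvADDD ⇒ vvvzDDD   [A ::= z]
vvvzDDD ⇒ vvvzvDvDD   [D ::= v D v]
vvvzvDvDD ⇒ vvvzvhvDD   [D ::= h]
vvvzvhvDD ⇒ vvvzvhvvDvD   [D ::= v D v]
vvvzvhvvDvD ⇒ vvvzvhvvhvD   [D ::= h]
vvvzvhvvhvD ⇒ vvvzvhvvhvvDv   [D ::= v D v]
vvvzvhvvhvvDv ⇒ vvvzvhvvhvvhv   [D ::= h]

A ⇒ vAD ⇒ vvADD ⇒ vvvADDD ⇒ vvvzDDD ⇒ vvvzvDvDD ⇒ vvvzvhvDD ⇒ vvvzvhvvDvD ⇒ vvvzvhvvhvD ⇒ vvvzvhvvhvvDv ⇒ vvvzvhvvhvvhv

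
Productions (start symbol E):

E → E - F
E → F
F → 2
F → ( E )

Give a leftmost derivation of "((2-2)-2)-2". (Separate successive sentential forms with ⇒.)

E ⇒ E-F   [E → E - F]
E-F ⇒ F-F   [E → F]
F-F ⇒ (E)-F   [F → ( E )]
(E)-F ⇒ (E-F)-F   [E → E - F]
(E-F)-F ⇒ (F-F)-F   [E → F]
(F-F)-F ⇒ ((E)-F)-F   [F → ( E )]
((E)-F)-F ⇒ ((E-F)-F)-F   [E → E - F]
((E-F)-F)-F ⇒ ((F-F)-F)-F   [E → F]
((F-F)-F)-F ⇒ ((2-F)-F)-F   [F → 2]
((2-F)-F)-F ⇒ ((2-2)-F)-F   [F → 2]
((2-2)-F)-F ⇒ ((2-2)-2)-F   [F → 2]
((2-2)-2)-F ⇒ ((2-2)-2)-2   [F → 2]

E ⇒ E-F ⇒ F-F ⇒ (E)-F ⇒ (E-F)-F ⇒ (F-F)-F ⇒ ((E)-F)-F ⇒ ((E-F)-F)-F ⇒ ((F-F)-F)-F ⇒ ((2-F)-F)-F ⇒ ((2-2)-F)-F ⇒ ((2-2)-2)-F ⇒ ((2-2)-2)-2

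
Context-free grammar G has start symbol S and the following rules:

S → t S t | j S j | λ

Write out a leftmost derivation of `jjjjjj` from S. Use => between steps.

S => jSj => jjSjj => jjjSjjj => jjjjjj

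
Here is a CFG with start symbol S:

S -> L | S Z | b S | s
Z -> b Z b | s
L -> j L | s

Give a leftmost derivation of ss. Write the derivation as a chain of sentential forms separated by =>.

S=>SZ=>sZ=>ss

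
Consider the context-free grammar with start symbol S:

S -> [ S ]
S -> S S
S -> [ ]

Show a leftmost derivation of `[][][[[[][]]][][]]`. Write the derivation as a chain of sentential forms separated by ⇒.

S ⇒ SS ⇒ []S ⇒ []SS ⇒ [][]S ⇒ [][][S] ⇒ [][][SS] ⇒ [][][SSS] ⇒ [][][[S]SS] ⇒ [][][[[S]]SS] ⇒ [][][[[SS]]SS] ⇒ [][][[[[]S]]SS] ⇒ [][][[[[][]]]SS] ⇒ [][][[[[][]]][]S] ⇒ [][][[[[][]]][][]]

S ⇒ SS   [S -> S S]
SS ⇒ []S   [S -> [ ]]
[]S ⇒ []SS   [S -> S S]
[]SS ⇒ [][]S   [S -> [ ]]
[][]S ⇒ [][][S]   [S -> [ S ]]
[][][S] ⇒ [][][SS]   [S -> S S]
[][][SS] ⇒ [][][SSS]   [S -> S S]
[][][SSS] ⇒ [][][[S]SS]   [S -> [ S ]]
[][][[S]SS] ⇒ [][][[[S]]SS]   [S -> [ S ]]
[][][[[S]]SS] ⇒ [][][[[SS]]SS]   [S -> S S]
[][][[[SS]]SS] ⇒ [][][[[[]S]]SS]   [S -> [ ]]
[][][[[[]S]]SS] ⇒ [][][[[[][]]]SS]   [S -> [ ]]
[][][[[[][]]]SS] ⇒ [][][[[[][]]][]S]   [S -> [ ]]
[][][[[[][]]][]S] ⇒ [][][[[[][]]][][]]   [S -> [ ]]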